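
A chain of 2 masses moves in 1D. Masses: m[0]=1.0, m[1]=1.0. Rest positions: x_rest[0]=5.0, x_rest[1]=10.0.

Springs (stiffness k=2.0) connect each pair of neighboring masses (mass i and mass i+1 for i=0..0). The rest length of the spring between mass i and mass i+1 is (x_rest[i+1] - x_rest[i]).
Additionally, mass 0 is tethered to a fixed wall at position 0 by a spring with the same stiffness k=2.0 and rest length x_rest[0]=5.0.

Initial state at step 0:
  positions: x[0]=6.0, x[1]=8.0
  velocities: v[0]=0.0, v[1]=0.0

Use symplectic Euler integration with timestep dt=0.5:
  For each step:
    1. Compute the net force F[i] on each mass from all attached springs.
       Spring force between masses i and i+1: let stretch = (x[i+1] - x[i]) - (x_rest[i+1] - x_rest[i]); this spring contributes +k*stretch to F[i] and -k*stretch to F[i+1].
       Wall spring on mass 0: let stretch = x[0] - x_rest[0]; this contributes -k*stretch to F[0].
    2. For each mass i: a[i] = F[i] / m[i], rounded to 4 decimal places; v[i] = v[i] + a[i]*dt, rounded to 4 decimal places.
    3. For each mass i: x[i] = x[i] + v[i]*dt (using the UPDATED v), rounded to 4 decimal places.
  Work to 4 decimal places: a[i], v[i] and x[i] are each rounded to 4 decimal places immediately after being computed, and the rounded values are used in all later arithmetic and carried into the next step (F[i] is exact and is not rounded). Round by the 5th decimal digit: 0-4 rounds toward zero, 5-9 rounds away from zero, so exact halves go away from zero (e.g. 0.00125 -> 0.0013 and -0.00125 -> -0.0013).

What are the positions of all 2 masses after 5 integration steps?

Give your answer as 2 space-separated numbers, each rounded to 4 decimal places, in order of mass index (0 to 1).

Answer: 7.2813 9.6563

Derivation:
Step 0: x=[6.0000 8.0000] v=[0.0000 0.0000]
Step 1: x=[4.0000 9.5000] v=[-4.0000 3.0000]
Step 2: x=[2.7500 10.7500] v=[-2.5000 2.5000]
Step 3: x=[4.1250 10.5000] v=[2.7500 -0.5000]
Step 4: x=[6.6250 9.5625] v=[5.0000 -1.8750]
Step 5: x=[7.2813 9.6563] v=[1.3125 0.1875]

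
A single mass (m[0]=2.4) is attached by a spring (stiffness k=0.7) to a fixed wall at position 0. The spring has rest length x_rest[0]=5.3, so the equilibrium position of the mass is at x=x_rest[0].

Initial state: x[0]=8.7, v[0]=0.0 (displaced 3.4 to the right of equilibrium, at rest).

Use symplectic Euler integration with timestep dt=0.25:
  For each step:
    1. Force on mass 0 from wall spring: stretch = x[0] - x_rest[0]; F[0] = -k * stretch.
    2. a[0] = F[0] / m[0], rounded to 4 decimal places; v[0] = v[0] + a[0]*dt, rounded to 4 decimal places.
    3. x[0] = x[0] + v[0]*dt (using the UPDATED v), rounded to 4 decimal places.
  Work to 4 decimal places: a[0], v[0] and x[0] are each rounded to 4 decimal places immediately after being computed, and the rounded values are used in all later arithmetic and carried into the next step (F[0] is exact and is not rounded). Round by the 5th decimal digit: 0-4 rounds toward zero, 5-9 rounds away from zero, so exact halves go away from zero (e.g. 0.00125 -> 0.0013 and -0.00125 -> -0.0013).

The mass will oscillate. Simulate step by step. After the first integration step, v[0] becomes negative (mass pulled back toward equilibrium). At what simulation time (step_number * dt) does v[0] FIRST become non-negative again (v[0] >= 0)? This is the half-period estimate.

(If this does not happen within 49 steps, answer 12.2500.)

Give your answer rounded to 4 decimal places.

Step 0: x=[8.7000] v=[0.0000]
Step 1: x=[8.6380] v=[-0.2479]
Step 2: x=[8.5152] v=[-0.4913]
Step 3: x=[8.3338] v=[-0.7258]
Step 4: x=[8.0971] v=[-0.9470]
Step 5: x=[7.8094] v=[-1.1510]
Step 6: x=[7.4759] v=[-1.3340]
Step 7: x=[7.1027] v=[-1.4927]
Step 8: x=[6.6967] v=[-1.6242]
Step 9: x=[6.2652] v=[-1.7261]
Step 10: x=[5.8161] v=[-1.7965]
Step 11: x=[5.3576] v=[-1.8341]
Step 12: x=[4.8980] v=[-1.8383]
Step 13: x=[4.4458] v=[-1.8090]
Step 14: x=[4.0091] v=[-1.7467]
Step 15: x=[3.5960] v=[-1.6526]
Step 16: x=[3.2139] v=[-1.5284]
Step 17: x=[2.8698] v=[-1.3763]
Step 18: x=[2.5700] v=[-1.1991]
Step 19: x=[2.3200] v=[-1.0000]
Step 20: x=[2.1243] v=[-0.7827]
Step 21: x=[1.9865] v=[-0.5512]
Step 22: x=[1.9091] v=[-0.3096]
Step 23: x=[1.8935] v=[-0.0624]
Step 24: x=[1.9400] v=[0.1860]
First v>=0 after going negative at step 24, time=6.0000

Answer: 6.0000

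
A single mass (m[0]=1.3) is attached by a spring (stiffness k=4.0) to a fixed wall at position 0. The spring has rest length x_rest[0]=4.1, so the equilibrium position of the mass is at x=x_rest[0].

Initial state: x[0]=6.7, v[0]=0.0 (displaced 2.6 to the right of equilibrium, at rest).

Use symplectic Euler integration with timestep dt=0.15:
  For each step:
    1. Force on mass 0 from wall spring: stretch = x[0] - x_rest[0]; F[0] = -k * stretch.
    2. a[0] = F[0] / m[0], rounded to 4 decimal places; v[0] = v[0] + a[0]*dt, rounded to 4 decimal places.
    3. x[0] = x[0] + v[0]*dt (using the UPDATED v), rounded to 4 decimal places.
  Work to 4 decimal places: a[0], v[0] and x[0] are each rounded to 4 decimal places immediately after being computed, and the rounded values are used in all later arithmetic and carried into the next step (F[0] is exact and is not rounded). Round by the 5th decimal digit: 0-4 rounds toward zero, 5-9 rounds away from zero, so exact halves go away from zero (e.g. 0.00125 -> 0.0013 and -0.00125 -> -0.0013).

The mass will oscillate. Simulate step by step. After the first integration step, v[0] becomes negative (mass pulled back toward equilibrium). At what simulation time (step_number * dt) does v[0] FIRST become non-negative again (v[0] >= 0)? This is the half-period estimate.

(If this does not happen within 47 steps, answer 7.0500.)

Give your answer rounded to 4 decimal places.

Step 0: x=[6.7000] v=[0.0000]
Step 1: x=[6.5200] v=[-1.2000]
Step 2: x=[6.1725] v=[-2.3169]
Step 3: x=[5.6815] v=[-3.2734]
Step 4: x=[5.0810] v=[-4.0033]
Step 5: x=[4.4126] v=[-4.4561]
Step 6: x=[3.7225] v=[-4.6004]
Step 7: x=[3.0586] v=[-4.4262]
Step 8: x=[2.4668] v=[-3.9456]
Step 9: x=[1.9880] v=[-3.1918]
Step 10: x=[1.6555] v=[-2.2170]
Step 11: x=[1.4922] v=[-1.0888]
Step 12: x=[1.5094] v=[0.1148]
First v>=0 after going negative at step 12, time=1.8000

Answer: 1.8000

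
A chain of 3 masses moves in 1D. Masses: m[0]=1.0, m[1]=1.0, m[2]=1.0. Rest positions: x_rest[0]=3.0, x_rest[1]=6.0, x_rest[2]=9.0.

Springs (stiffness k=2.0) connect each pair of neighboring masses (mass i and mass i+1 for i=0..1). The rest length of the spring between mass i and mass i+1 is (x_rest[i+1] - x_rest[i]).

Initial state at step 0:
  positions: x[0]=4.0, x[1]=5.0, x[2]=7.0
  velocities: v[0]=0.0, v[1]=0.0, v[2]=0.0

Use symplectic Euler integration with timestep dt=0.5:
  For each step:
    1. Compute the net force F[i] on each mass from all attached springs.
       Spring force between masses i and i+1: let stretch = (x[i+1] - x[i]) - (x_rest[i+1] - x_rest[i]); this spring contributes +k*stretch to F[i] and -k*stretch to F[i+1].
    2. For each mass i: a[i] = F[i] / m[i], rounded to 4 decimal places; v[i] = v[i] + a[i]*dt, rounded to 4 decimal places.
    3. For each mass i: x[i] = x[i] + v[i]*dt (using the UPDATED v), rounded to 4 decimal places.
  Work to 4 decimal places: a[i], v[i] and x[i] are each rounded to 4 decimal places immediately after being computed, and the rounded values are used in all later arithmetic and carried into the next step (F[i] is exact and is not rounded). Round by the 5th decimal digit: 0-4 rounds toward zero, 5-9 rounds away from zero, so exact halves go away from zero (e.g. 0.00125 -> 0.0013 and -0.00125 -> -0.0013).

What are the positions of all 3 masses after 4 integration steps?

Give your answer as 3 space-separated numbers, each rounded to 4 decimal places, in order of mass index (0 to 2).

Answer: 0.9375 4.9375 10.1250

Derivation:
Step 0: x=[4.0000 5.0000 7.0000] v=[0.0000 0.0000 0.0000]
Step 1: x=[3.0000 5.5000 7.5000] v=[-2.0000 1.0000 1.0000]
Step 2: x=[1.7500 5.7500 8.5000] v=[-2.5000 0.5000 2.0000]
Step 3: x=[1.0000 5.3750 9.6250] v=[-1.5000 -0.7500 2.2500]
Step 4: x=[0.9375 4.9375 10.1250] v=[-0.1250 -0.8750 1.0000]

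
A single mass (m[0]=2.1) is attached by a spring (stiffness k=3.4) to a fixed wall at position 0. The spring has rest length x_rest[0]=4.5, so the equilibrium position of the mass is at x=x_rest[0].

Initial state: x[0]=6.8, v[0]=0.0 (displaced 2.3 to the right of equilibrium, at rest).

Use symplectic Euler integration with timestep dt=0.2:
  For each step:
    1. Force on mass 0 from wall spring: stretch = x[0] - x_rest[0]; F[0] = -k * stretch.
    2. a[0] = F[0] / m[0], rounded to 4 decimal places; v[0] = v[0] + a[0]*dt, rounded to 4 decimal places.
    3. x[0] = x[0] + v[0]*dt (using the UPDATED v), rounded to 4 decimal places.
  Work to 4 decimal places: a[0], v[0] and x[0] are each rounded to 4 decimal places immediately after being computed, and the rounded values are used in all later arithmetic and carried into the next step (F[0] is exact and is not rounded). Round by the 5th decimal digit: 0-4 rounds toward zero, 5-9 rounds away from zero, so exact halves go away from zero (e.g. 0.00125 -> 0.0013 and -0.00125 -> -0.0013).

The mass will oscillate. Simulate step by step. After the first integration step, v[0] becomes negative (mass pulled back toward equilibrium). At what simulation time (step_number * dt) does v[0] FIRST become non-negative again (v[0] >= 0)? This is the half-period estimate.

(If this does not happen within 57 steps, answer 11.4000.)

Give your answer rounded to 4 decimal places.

Step 0: x=[6.8000] v=[0.0000]
Step 1: x=[6.6510] v=[-0.7448]
Step 2: x=[6.3627] v=[-1.4413]
Step 3: x=[5.9538] v=[-2.0445]
Step 4: x=[5.4507] v=[-2.5153]
Step 5: x=[4.8861] v=[-2.8231]
Step 6: x=[4.2965] v=[-2.9481]
Step 7: x=[3.7201] v=[-2.8822]
Step 8: x=[3.1942] v=[-2.6297]
Step 9: x=[2.7528] v=[-2.2069]
Step 10: x=[2.4246] v=[-1.6411]
Step 11: x=[2.2308] v=[-0.9691]
Step 12: x=[2.1839] v=[-0.2343]
Step 13: x=[2.2870] v=[0.5157]
First v>=0 after going negative at step 13, time=2.6000

Answer: 2.6000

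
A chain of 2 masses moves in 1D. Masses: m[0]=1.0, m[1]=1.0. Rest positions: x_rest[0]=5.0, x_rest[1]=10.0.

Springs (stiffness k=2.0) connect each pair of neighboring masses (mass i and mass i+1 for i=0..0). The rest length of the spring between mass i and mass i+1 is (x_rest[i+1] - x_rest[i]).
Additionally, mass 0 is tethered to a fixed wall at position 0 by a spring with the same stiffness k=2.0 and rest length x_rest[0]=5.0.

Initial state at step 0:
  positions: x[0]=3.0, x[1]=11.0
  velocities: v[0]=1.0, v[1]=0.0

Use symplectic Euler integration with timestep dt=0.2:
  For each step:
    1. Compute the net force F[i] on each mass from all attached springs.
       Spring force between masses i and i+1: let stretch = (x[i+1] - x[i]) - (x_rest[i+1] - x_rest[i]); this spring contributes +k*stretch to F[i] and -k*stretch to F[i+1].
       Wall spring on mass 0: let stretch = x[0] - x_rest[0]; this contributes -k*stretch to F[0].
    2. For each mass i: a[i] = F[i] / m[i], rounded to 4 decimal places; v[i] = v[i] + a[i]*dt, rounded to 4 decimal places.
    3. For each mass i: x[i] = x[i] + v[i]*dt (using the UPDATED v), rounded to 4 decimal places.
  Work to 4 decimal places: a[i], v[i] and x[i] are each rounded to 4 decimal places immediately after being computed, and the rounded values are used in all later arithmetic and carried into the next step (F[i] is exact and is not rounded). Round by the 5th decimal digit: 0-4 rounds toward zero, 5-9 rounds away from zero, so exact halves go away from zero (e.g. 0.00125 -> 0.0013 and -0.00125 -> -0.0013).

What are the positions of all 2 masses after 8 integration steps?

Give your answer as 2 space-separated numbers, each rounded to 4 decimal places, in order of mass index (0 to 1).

Answer: 6.5127 9.7450

Derivation:
Step 0: x=[3.0000 11.0000] v=[1.0000 0.0000]
Step 1: x=[3.6000 10.7600] v=[3.0000 -1.2000]
Step 2: x=[4.4848 10.3472] v=[4.4240 -2.0640]
Step 3: x=[5.4798 9.8654] v=[4.9750 -2.4090]
Step 4: x=[6.3873 9.4328] v=[4.5373 -2.1632]
Step 5: x=[7.0274 9.1565] v=[3.2006 -1.3814]
Step 6: x=[7.2757 9.1099] v=[1.2413 -0.2330]
Step 7: x=[7.0886 9.3166] v=[-0.9353 1.0333]
Step 8: x=[6.5127 9.7450] v=[-2.8795 2.1421]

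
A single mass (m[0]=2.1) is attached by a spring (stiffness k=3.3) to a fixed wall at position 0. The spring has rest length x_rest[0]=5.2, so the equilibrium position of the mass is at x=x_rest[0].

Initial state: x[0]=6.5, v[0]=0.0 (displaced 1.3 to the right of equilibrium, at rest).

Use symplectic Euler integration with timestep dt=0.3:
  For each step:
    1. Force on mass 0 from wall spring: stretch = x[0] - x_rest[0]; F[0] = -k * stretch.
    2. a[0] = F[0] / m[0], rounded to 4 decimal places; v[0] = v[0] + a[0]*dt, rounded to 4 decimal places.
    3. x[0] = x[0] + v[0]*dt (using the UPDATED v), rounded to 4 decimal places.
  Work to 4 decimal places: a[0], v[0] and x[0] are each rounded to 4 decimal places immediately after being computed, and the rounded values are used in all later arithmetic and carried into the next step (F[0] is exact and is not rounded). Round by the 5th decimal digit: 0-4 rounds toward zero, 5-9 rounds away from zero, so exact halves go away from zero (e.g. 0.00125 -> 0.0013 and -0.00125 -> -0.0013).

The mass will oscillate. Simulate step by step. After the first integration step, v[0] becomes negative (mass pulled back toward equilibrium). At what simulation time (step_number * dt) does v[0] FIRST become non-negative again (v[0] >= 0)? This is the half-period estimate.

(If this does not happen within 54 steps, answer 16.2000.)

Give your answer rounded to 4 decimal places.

Step 0: x=[6.5000] v=[0.0000]
Step 1: x=[6.3161] v=[-0.6129]
Step 2: x=[5.9744] v=[-1.1391]
Step 3: x=[5.5231] v=[-1.5042]
Step 4: x=[5.0262] v=[-1.6565]
Step 5: x=[4.5538] v=[-1.5746]
Step 6: x=[4.1728] v=[-1.2700]
Step 7: x=[3.9371] v=[-0.7857]
Step 8: x=[3.8800] v=[-0.1903]
Step 9: x=[4.0096] v=[0.4320]
First v>=0 after going negative at step 9, time=2.7000

Answer: 2.7000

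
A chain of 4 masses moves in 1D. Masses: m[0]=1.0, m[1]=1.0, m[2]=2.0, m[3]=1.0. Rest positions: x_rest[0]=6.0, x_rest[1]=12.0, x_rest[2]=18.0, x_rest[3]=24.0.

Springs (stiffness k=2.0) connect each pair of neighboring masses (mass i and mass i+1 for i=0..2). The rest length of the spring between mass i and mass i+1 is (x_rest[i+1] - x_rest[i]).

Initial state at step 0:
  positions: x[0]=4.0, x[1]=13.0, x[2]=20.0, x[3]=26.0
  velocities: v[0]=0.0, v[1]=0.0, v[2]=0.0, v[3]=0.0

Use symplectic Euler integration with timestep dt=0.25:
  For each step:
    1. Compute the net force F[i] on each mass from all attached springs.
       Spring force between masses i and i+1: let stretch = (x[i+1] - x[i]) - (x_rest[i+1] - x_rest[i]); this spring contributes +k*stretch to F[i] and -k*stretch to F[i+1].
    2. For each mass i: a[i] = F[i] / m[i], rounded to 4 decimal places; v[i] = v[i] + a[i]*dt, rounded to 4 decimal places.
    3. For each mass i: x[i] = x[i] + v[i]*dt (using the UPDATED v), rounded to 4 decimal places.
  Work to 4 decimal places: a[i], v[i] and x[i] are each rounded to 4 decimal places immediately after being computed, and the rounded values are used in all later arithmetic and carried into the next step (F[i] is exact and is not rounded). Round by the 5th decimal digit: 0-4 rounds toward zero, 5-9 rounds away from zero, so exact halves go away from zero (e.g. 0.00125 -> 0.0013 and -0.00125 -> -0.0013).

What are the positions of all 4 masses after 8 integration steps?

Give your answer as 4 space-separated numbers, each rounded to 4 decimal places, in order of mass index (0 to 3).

Answer: 8.4862 13.7744 18.0403 24.6590

Derivation:
Step 0: x=[4.0000 13.0000 20.0000 26.0000] v=[0.0000 0.0000 0.0000 0.0000]
Step 1: x=[4.3750 12.7500 19.9375 26.0000] v=[1.5000 -1.0000 -0.2500 0.0000]
Step 2: x=[5.0469 12.3516 19.8047 25.9922] v=[2.6875 -1.5938 -0.5313 -0.0313]
Step 3: x=[5.8819 11.9717 19.5928 25.9609] v=[3.3399 -1.5196 -0.8477 -0.1251]
Step 4: x=[6.7281 11.7832 19.3026 25.8836] v=[3.3848 -0.7540 -1.1610 -0.3092]
Step 5: x=[7.4562 11.9028 18.9537 25.7337] v=[2.9124 0.4782 -1.3956 -0.5997]
Step 6: x=[7.9901 12.3479 18.5879 25.4863] v=[2.1357 1.7804 -1.4633 -0.9897]
Step 7: x=[8.3188 13.0283 18.2632 25.1266] v=[1.3146 2.7215 -1.2987 -1.4389]
Step 8: x=[8.4862 13.7744 18.0403 24.6590] v=[0.6694 2.9842 -0.8916 -1.8706]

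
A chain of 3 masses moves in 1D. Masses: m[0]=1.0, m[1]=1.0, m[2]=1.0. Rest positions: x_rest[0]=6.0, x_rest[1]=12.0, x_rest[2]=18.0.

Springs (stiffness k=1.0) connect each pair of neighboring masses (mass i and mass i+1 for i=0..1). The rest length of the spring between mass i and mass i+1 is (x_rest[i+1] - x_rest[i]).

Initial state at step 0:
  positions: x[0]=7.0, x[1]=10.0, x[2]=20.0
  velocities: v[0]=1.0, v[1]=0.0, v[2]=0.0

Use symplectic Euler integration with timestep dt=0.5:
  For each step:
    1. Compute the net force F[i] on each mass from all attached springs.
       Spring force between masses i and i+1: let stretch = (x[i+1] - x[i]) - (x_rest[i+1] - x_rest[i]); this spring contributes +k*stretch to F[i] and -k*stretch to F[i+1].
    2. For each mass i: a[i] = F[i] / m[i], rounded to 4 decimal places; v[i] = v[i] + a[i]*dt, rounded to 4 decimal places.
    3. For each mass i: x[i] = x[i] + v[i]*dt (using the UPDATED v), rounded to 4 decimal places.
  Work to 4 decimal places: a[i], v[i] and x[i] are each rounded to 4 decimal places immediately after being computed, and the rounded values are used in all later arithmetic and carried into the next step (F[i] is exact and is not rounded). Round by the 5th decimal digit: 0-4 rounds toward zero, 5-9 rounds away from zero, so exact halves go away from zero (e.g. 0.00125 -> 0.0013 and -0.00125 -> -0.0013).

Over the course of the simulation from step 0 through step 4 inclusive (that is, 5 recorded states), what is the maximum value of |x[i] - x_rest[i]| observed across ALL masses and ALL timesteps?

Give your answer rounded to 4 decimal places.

Step 0: x=[7.0000 10.0000 20.0000] v=[1.0000 0.0000 0.0000]
Step 1: x=[6.7500 11.7500 19.0000] v=[-0.5000 3.5000 -2.0000]
Step 2: x=[6.2500 14.0625 17.6875] v=[-1.0000 4.6250 -2.6250]
Step 3: x=[6.2031 15.3282 16.9688] v=[-0.0938 2.5313 -1.4375]
Step 4: x=[6.9375 14.7227 17.3399] v=[1.4688 -1.2110 0.7422]
Max displacement = 3.3282

Answer: 3.3282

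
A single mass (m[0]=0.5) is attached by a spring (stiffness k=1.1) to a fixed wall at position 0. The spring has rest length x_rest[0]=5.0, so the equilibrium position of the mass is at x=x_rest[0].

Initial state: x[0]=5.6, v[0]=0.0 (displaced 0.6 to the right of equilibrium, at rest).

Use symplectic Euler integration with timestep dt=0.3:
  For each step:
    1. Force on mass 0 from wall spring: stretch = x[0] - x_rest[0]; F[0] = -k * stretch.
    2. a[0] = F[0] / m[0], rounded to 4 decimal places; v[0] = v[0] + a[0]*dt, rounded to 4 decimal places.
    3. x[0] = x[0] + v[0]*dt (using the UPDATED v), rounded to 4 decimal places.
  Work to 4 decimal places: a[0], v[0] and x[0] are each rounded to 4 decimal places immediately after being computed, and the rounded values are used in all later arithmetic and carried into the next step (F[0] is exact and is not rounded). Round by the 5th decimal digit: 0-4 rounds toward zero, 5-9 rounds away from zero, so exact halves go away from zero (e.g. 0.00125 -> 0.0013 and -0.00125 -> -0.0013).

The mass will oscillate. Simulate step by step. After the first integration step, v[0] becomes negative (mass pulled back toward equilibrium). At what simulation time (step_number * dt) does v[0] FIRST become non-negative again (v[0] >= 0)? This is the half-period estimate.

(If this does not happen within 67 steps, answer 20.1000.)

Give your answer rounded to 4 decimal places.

Step 0: x=[5.6000] v=[0.0000]
Step 1: x=[5.4812] v=[-0.3960]
Step 2: x=[5.2671] v=[-0.7136]
Step 3: x=[5.0001] v=[-0.8899]
Step 4: x=[4.7331] v=[-0.8900]
Step 5: x=[4.5190] v=[-0.7138]
Step 6: x=[4.4001] v=[-0.3963]
Step 7: x=[4.4000] v=[-0.0004]
Step 8: x=[4.5187] v=[0.3956]
First v>=0 after going negative at step 8, time=2.4000

Answer: 2.4000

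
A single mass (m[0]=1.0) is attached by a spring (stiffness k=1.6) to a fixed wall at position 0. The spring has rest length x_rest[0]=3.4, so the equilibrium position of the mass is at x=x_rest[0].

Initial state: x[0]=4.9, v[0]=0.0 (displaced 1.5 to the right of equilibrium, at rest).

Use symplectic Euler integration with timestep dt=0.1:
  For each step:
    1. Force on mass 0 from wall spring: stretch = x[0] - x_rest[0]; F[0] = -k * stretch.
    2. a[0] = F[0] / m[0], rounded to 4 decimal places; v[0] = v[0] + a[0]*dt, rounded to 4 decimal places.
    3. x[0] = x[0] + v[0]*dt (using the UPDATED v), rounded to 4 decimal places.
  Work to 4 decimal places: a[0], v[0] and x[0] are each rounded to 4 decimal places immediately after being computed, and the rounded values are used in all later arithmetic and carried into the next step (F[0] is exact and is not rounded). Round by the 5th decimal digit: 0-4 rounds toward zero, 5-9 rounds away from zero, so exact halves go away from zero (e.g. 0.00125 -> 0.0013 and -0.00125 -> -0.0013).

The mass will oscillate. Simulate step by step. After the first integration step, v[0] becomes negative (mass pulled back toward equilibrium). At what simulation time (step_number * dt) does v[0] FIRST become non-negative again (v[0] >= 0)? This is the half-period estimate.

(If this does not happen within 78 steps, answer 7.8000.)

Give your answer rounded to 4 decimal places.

Answer: 2.5000

Derivation:
Step 0: x=[4.9000] v=[0.0000]
Step 1: x=[4.8760] v=[-0.2400]
Step 2: x=[4.8284] v=[-0.4762]
Step 3: x=[4.7579] v=[-0.7047]
Step 4: x=[4.6657] v=[-0.9220]
Step 5: x=[4.5533] v=[-1.1245]
Step 6: x=[4.4224] v=[-1.3090]
Step 7: x=[4.2751] v=[-1.4726]
Step 8: x=[4.1138] v=[-1.6126]
Step 9: x=[3.9411] v=[-1.7268]
Step 10: x=[3.7598] v=[-1.8134]
Step 11: x=[3.5727] v=[-1.8710]
Step 12: x=[3.3828] v=[-1.8986]
Step 13: x=[3.1932] v=[-1.8959]
Step 14: x=[3.0069] v=[-1.8628]
Step 15: x=[2.8269] v=[-1.7999]
Step 16: x=[2.6561] v=[-1.7082]
Step 17: x=[2.4972] v=[-1.5892]
Step 18: x=[2.3527] v=[-1.4448]
Step 19: x=[2.2250] v=[-1.2772]
Step 20: x=[2.1161] v=[-1.0892]
Step 21: x=[2.0277] v=[-0.8838]
Step 22: x=[1.9613] v=[-0.6642]
Step 23: x=[1.9179] v=[-0.4340]
Step 24: x=[1.8982] v=[-0.1969]
Step 25: x=[1.9025] v=[0.0434]
First v>=0 after going negative at step 25, time=2.5000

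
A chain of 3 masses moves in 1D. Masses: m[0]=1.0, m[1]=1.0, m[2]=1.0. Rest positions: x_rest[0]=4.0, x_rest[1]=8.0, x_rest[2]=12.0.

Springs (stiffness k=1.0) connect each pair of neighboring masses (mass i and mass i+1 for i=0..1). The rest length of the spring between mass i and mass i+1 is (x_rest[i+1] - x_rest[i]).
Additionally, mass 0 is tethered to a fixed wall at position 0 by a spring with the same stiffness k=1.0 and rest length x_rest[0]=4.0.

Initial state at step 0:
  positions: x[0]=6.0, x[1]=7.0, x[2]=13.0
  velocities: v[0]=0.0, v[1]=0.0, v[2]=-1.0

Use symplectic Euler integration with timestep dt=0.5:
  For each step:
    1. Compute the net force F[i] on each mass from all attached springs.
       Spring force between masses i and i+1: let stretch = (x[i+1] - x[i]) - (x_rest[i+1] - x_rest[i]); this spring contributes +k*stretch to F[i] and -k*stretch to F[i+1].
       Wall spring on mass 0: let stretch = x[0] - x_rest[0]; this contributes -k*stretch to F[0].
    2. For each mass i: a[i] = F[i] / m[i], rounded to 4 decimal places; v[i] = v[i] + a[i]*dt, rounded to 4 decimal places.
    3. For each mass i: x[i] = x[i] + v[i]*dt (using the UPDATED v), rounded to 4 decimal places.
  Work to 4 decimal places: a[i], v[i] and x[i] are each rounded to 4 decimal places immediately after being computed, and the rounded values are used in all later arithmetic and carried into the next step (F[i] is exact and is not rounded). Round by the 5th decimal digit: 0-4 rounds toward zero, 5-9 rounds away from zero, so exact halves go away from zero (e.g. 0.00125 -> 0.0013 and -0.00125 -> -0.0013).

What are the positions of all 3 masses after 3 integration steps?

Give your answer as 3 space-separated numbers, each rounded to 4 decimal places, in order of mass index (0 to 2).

Step 0: x=[6.0000 7.0000 13.0000] v=[0.0000 0.0000 -1.0000]
Step 1: x=[4.7500 8.2500 12.0000] v=[-2.5000 2.5000 -2.0000]
Step 2: x=[3.1875 9.5625 11.0625] v=[-3.1250 2.6250 -1.8750]
Step 3: x=[2.4219 9.6563 10.7500] v=[-1.5313 0.1875 -0.6250]

Answer: 2.4219 9.6563 10.7500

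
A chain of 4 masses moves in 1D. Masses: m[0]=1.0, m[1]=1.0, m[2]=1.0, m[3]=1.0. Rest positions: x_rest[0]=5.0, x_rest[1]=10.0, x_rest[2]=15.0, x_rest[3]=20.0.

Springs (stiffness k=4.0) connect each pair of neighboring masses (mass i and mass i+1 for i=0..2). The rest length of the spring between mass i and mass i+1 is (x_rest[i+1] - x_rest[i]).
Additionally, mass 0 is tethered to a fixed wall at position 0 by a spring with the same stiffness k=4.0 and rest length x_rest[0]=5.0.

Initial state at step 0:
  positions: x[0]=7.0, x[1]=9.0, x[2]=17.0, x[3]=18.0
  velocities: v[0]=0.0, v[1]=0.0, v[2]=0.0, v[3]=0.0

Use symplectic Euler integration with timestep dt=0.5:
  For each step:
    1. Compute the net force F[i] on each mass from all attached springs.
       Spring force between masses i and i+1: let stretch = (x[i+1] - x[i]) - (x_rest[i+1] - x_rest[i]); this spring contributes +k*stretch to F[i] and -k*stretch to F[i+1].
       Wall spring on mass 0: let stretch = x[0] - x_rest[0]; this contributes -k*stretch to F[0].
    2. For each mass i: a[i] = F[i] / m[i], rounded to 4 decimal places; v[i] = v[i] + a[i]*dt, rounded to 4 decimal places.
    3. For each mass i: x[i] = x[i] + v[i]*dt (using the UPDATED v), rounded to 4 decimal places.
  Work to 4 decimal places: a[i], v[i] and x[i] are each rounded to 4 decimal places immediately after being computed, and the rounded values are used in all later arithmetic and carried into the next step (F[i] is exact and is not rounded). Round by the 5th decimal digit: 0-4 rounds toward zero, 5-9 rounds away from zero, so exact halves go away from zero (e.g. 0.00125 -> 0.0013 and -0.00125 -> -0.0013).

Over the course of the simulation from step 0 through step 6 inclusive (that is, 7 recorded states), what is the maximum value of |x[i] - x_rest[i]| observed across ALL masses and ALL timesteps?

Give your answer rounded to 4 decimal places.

Answer: 7.0000

Derivation:
Step 0: x=[7.0000 9.0000 17.0000 18.0000] v=[0.0000 0.0000 0.0000 0.0000]
Step 1: x=[2.0000 15.0000 10.0000 22.0000] v=[-10.0000 12.0000 -14.0000 8.0000]
Step 2: x=[8.0000 3.0000 20.0000 19.0000] v=[12.0000 -24.0000 20.0000 -6.0000]
Step 3: x=[1.0000 13.0000 12.0000 22.0000] v=[-14.0000 20.0000 -16.0000 6.0000]
Step 4: x=[5.0000 10.0000 15.0000 20.0000] v=[8.0000 -6.0000 6.0000 -4.0000]
Step 5: x=[9.0000 7.0000 18.0000 18.0000] v=[8.0000 -6.0000 6.0000 -4.0000]
Step 6: x=[2.0000 17.0000 10.0000 21.0000] v=[-14.0000 20.0000 -16.0000 6.0000]
Max displacement = 7.0000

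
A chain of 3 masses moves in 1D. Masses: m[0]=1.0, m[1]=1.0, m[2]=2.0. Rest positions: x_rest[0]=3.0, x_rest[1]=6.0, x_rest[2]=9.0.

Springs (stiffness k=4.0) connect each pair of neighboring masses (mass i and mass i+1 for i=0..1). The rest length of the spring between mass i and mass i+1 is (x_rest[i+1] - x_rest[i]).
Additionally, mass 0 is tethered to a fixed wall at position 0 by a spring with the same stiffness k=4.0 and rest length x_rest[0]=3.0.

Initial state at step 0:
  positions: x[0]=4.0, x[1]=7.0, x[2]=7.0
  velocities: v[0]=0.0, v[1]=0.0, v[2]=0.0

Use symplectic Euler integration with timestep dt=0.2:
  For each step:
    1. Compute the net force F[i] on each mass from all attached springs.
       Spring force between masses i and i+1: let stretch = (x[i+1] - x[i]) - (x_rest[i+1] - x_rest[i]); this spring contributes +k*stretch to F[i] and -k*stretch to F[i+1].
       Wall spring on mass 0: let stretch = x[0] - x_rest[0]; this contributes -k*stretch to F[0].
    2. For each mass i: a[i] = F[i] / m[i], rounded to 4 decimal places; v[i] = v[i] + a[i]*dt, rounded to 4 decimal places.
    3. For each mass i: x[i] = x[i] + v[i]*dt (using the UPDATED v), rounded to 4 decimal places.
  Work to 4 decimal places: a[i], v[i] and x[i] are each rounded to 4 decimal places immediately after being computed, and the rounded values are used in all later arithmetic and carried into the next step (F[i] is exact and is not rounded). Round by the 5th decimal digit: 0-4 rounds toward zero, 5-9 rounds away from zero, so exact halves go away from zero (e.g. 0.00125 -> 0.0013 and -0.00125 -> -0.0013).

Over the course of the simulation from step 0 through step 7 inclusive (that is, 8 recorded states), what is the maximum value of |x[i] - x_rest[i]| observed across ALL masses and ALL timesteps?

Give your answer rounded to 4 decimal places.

Answer: 2.2905

Derivation:
Step 0: x=[4.0000 7.0000 7.0000] v=[0.0000 0.0000 0.0000]
Step 1: x=[3.8400 6.5200 7.2400] v=[-0.8000 -2.4000 1.2000]
Step 2: x=[3.4944 5.7264 7.6624] v=[-1.7280 -3.9680 2.1120]
Step 3: x=[2.9468 4.8854 8.1699] v=[-2.7379 -4.2048 2.5376]
Step 4: x=[2.2379 4.2598 8.6547] v=[-3.5445 -3.1281 2.4238]
Step 5: x=[1.4944 4.0139 9.0279] v=[-3.7173 -1.2297 1.8658]
Step 6: x=[0.9150 4.1671 9.2399] v=[-2.8972 0.7659 1.0602]
Step 7: x=[0.7095 4.6116 9.2861] v=[-1.0275 2.2225 0.2311]
Max displacement = 2.2905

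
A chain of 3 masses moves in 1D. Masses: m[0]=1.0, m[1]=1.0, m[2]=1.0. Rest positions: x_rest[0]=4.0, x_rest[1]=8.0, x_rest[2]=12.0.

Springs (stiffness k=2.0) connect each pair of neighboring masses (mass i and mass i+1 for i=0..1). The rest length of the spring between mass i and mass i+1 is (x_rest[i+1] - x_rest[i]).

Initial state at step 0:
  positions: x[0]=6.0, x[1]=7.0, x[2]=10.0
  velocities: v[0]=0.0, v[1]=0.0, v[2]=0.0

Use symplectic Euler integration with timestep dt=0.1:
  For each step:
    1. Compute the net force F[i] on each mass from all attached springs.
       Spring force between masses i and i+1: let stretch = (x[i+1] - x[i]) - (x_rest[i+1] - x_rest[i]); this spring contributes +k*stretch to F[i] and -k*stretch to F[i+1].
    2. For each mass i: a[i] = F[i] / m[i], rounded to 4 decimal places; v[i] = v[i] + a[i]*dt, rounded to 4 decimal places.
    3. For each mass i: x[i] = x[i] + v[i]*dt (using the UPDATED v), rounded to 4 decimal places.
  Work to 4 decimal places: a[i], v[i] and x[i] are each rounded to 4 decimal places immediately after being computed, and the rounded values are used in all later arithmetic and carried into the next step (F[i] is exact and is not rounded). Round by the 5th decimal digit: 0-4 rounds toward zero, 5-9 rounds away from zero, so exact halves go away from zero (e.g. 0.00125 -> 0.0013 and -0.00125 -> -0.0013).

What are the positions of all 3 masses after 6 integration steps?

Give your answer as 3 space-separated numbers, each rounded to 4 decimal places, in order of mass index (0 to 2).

Step 0: x=[6.0000 7.0000 10.0000] v=[0.0000 0.0000 0.0000]
Step 1: x=[5.9400 7.0400 10.0200] v=[-0.6000 0.4000 0.2000]
Step 2: x=[5.8220 7.1176 10.0604] v=[-1.1800 0.7760 0.4040]
Step 3: x=[5.6499 7.2281 10.1219] v=[-1.7209 1.1054 0.6154]
Step 4: x=[5.4294 7.3650 10.2056] v=[-2.2053 1.3685 0.8366]
Step 5: x=[5.1676 7.5200 10.3125] v=[-2.6182 1.5495 1.0685]
Step 6: x=[4.8728 7.6838 10.4435] v=[-2.9477 1.6375 1.3100]

Answer: 4.8728 7.6838 10.4435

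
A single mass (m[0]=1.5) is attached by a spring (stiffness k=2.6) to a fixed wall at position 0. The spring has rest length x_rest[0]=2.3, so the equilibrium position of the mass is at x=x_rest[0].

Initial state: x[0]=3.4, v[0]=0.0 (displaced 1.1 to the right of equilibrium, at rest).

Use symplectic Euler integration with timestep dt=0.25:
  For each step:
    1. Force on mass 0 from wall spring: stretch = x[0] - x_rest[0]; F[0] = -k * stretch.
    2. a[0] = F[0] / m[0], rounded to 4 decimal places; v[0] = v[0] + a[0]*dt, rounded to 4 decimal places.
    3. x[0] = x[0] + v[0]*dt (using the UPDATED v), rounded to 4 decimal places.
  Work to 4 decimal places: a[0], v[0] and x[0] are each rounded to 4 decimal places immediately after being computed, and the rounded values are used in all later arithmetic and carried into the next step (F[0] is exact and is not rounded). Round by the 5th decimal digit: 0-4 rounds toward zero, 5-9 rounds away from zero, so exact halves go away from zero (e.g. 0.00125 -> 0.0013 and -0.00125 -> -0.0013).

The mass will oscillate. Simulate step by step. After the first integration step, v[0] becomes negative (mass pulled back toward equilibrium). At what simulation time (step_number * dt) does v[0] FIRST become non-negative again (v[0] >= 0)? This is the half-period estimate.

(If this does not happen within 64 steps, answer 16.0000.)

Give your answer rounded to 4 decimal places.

Step 0: x=[3.4000] v=[0.0000]
Step 1: x=[3.2808] v=[-0.4767]
Step 2: x=[3.0554] v=[-0.9017]
Step 3: x=[2.7481] v=[-1.2291]
Step 4: x=[2.3923] v=[-1.4233]
Step 5: x=[2.0265] v=[-1.4633]
Step 6: x=[1.6903] v=[-1.3448]
Step 7: x=[1.4202] v=[-1.0806]
Step 8: x=[1.2454] v=[-0.6994]
Step 9: x=[1.1848] v=[-0.2424]
Step 10: x=[1.2450] v=[0.2409]
First v>=0 after going negative at step 10, time=2.5000

Answer: 2.5000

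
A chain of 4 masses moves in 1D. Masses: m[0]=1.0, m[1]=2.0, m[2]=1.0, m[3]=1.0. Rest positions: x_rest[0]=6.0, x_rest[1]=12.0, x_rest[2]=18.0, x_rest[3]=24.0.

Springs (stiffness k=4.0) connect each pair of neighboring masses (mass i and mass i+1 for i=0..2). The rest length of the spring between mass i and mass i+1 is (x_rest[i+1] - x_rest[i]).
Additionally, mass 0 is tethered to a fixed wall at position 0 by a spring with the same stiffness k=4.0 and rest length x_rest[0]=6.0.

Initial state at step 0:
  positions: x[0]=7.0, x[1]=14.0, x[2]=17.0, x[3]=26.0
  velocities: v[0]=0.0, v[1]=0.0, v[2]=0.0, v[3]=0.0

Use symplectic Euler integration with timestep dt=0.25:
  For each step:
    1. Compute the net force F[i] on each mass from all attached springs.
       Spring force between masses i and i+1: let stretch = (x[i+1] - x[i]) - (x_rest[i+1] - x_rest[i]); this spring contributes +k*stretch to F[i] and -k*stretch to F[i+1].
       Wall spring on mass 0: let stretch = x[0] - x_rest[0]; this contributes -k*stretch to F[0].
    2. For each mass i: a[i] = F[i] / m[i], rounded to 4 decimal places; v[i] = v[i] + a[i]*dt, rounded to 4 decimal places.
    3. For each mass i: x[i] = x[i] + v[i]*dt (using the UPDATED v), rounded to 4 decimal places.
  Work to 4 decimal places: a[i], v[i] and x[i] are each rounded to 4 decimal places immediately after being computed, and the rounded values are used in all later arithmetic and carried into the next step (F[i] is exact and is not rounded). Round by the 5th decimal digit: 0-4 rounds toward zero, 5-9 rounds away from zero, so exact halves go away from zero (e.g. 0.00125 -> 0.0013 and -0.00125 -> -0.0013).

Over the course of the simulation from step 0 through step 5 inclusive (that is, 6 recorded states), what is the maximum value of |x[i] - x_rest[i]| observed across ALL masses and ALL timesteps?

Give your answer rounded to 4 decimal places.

Step 0: x=[7.0000 14.0000 17.0000 26.0000] v=[0.0000 0.0000 0.0000 0.0000]
Step 1: x=[7.0000 13.5000 18.5000 25.2500] v=[0.0000 -2.0000 6.0000 -3.0000]
Step 2: x=[6.8750 12.8125 20.4375 24.3125] v=[-0.5000 -2.7500 7.7500 -3.7500]
Step 3: x=[6.5156 12.3359 21.4375 23.9063] v=[-1.4375 -1.9063 4.0000 -1.6250]
Step 4: x=[5.9824 12.2695 20.7793 24.3829] v=[-2.1328 -0.2657 -2.6328 1.9062]
Step 5: x=[5.5254 12.4809 18.8946 25.4586] v=[-1.8281 0.8457 -7.5390 4.3026]
Max displacement = 3.4375

Answer: 3.4375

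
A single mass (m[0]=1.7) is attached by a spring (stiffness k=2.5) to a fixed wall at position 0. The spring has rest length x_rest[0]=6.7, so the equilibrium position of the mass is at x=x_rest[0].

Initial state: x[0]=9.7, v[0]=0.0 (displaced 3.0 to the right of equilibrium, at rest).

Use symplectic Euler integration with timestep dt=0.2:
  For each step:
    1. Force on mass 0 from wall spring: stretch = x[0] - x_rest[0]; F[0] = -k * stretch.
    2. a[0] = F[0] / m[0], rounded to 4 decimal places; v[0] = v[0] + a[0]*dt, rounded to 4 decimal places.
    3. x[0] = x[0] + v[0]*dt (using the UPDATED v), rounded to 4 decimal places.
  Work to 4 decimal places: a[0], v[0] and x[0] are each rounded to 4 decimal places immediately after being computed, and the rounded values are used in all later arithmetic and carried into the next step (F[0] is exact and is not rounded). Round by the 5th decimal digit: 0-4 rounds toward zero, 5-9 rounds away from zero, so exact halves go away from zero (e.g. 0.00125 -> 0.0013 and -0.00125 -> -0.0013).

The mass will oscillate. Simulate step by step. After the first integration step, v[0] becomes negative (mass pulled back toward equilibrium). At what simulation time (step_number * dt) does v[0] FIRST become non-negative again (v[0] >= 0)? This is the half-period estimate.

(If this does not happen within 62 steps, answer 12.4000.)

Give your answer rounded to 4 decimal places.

Step 0: x=[9.7000] v=[0.0000]
Step 1: x=[9.5235] v=[-0.8824]
Step 2: x=[9.1809] v=[-1.7128]
Step 3: x=[8.6924] v=[-2.4425]
Step 4: x=[8.0867] v=[-3.0285]
Step 5: x=[7.3994] v=[-3.4364]
Step 6: x=[6.6710] v=[-3.6421]
Step 7: x=[5.9443] v=[-3.6336]
Step 8: x=[5.2620] v=[-3.4113]
Step 9: x=[4.6643] v=[-2.9884]
Step 10: x=[4.1864] v=[-2.3897]
Step 11: x=[3.8563] v=[-1.6504]
Step 12: x=[3.6935] v=[-0.8140]
Step 13: x=[3.7076] v=[0.0703]
First v>=0 after going negative at step 13, time=2.6000

Answer: 2.6000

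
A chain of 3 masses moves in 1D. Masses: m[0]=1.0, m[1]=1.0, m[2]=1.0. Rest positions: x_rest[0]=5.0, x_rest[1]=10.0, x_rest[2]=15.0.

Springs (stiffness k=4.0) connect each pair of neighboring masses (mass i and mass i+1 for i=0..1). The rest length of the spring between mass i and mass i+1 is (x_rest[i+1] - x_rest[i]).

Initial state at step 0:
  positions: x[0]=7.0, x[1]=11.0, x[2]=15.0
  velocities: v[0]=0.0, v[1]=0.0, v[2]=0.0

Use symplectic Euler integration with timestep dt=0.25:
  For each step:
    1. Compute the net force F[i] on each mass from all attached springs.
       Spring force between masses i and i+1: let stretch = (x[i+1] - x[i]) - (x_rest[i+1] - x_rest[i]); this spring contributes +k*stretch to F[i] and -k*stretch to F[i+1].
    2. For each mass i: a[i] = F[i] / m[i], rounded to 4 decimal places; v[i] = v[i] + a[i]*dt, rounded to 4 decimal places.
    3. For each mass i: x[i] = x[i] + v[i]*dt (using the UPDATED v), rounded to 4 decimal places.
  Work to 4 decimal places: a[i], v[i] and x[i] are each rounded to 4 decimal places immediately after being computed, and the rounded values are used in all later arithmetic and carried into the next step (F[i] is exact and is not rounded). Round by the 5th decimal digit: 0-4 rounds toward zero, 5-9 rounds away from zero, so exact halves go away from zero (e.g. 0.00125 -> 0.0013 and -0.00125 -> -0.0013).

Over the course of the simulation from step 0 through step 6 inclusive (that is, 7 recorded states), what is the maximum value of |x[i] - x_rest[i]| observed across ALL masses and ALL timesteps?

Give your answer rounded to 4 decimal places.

Answer: 2.0223

Derivation:
Step 0: x=[7.0000 11.0000 15.0000] v=[0.0000 0.0000 0.0000]
Step 1: x=[6.7500 11.0000 15.2500] v=[-1.0000 0.0000 1.0000]
Step 2: x=[6.3125 11.0000 15.6875] v=[-1.7500 0.0000 1.7500]
Step 3: x=[5.7969 11.0000 16.2031] v=[-2.0625 0.0000 2.0625]
Step 4: x=[5.3321 11.0000 16.6680] v=[-1.8594 0.0000 1.8594]
Step 5: x=[5.0342 11.0000 16.9659] v=[-1.1915 0.0001 1.1914]
Step 6: x=[4.9778 11.0001 17.0223] v=[-0.2257 0.0002 0.2255]
Max displacement = 2.0223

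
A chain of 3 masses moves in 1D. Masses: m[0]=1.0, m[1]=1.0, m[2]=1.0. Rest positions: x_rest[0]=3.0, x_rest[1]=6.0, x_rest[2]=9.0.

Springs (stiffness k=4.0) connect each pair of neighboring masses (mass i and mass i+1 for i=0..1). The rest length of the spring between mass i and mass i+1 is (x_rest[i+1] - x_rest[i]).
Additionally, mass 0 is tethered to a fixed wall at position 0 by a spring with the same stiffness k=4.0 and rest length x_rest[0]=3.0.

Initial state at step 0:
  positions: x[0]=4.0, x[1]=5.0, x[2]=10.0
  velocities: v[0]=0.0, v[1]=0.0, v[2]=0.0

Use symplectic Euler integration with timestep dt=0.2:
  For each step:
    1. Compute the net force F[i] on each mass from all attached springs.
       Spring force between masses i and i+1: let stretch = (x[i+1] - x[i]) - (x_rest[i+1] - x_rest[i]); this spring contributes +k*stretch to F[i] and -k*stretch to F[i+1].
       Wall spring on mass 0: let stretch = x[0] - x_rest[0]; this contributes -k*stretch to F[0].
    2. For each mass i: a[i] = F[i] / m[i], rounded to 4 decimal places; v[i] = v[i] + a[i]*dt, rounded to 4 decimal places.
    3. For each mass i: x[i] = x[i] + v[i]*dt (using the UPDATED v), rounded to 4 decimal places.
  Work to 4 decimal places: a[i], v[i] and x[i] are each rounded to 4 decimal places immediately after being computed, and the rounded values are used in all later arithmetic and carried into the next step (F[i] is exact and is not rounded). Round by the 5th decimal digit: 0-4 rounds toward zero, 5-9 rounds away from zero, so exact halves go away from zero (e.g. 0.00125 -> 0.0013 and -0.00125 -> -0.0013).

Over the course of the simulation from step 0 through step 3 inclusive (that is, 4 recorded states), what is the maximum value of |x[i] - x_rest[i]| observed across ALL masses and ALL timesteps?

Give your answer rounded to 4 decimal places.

Answer: 1.3480

Derivation:
Step 0: x=[4.0000 5.0000 10.0000] v=[0.0000 0.0000 0.0000]
Step 1: x=[3.5200 5.6400 9.6800] v=[-2.4000 3.2000 -1.6000]
Step 2: x=[2.8160 6.5872 9.1936] v=[-3.5200 4.7360 -2.4320]
Step 3: x=[2.2648 7.3480 8.7702] v=[-2.7558 3.8042 -2.1171]
Max displacement = 1.3480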